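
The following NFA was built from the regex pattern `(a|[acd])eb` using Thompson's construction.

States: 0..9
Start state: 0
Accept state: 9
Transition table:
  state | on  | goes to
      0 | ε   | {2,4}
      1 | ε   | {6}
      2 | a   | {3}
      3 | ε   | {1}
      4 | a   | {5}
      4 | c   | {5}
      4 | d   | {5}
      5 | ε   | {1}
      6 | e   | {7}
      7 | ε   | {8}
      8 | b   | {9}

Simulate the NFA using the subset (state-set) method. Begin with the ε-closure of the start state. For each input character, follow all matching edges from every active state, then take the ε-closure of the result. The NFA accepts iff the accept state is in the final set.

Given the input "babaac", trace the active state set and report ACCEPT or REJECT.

Answer: REJECT

Steps:
initial (ε-close {0}): {0,2,4}
'b' @ 1: {}  — no active states
rest 'abaac' ignored (set empty)
end set {} — state 9 not in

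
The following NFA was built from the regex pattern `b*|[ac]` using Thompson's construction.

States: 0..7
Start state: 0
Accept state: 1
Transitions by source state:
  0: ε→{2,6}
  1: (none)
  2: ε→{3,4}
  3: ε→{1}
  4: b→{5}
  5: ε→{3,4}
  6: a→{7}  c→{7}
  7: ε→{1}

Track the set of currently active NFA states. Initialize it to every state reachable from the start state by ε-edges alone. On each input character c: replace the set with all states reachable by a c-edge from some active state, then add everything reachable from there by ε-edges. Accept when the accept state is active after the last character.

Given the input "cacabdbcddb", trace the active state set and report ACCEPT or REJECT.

start: ε-closure({0}) = {0,1,2,3,4,6}
'c' @ 1: {1,7}  [accepting]
'a' @ 2: {}  — no active states
rest 'cabdbcddb' ignored (set empty)
end set {} — state 1 not in

Answer: REJECT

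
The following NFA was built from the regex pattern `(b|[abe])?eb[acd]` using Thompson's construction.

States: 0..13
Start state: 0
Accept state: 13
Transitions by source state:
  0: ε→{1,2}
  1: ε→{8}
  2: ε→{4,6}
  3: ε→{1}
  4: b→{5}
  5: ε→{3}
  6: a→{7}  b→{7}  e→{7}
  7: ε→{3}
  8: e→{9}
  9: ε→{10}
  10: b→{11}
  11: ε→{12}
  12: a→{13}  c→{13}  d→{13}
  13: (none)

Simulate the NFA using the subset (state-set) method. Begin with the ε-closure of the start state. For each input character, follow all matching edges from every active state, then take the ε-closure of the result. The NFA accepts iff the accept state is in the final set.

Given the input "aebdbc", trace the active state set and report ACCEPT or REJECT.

initial (ε-close {0}): {0,1,2,4,6,8}
'a' @ 1: {1,3,7,8}
'e' @ 2: {9,10}
'b' @ 3: {11,12}
'd' @ 4: {13}  ✓accept
'b' @ 5: {}  — state set empty
rest 'c' ignored (set empty)
end set {} — state 13 not in

Answer: REJECT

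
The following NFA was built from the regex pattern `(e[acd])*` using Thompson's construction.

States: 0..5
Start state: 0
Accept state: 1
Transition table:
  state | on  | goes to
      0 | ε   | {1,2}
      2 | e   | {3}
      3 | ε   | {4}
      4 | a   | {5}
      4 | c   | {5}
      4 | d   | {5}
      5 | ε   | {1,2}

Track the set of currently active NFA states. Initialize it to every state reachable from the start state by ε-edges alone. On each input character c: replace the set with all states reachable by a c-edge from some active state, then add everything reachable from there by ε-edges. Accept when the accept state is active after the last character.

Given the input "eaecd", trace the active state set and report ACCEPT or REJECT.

initial (ε-close {0}): {0,1,2}
'e' @ 1: {3,4}
'a' @ 2: {1,2,5}  ✓accept
'e' @ 3: {3,4}
'c' @ 4: {1,2,5}  ✓accept
'd' @ 5: {}  — state set empty
final: {}; accept 1 not in set

Answer: REJECT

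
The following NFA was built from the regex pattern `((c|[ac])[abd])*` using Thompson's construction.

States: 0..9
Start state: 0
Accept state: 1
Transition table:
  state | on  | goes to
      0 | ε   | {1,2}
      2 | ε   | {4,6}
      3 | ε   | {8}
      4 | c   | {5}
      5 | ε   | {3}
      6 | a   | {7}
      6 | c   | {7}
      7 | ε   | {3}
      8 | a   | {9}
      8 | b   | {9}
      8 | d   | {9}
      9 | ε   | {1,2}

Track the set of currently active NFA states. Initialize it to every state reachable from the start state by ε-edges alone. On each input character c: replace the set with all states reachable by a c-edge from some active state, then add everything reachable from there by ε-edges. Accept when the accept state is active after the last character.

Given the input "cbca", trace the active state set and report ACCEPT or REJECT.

Answer: ACCEPT

Steps:
S₀ = ε-closure({0}) = {0,1,2,4,6}
'c' @ 1: {3,5,7,8}
'b' @ 2: {1,2,4,6,9}  (accept∈set)
'c' @ 3: {3,5,7,8}
'a' @ 4: {1,2,4,6,9}  (accept∈set)
final: {1,2,4,6,9}; accept 1 in set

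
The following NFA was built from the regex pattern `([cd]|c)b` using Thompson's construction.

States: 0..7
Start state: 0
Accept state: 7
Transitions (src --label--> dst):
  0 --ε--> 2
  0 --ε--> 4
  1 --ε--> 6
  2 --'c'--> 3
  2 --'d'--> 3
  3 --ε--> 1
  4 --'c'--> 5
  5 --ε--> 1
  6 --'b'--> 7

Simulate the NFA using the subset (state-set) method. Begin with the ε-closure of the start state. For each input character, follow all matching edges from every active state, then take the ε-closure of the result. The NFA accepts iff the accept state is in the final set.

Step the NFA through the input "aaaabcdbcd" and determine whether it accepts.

start: ε-closure({0}) = {0,2,4}
'a' @ 1: {}  — no active states
rest 'aaabcdbcd' ignored (set empty)
end set {} — state 7 not in

Answer: REJECT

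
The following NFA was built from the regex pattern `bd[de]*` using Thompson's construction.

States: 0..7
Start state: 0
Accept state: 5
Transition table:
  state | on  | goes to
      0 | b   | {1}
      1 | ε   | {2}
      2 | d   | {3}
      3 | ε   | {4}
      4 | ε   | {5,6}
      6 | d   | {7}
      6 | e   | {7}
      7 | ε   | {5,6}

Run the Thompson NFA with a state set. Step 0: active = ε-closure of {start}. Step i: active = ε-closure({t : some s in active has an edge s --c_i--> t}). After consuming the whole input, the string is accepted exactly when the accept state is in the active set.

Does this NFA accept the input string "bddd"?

Answer: ACCEPT

Steps:
start: ε-closure({0}) = {0}
'b' @ 1: {1,2}
'd' @ 2: {3,4,5,6}  (accept∈set)
'd' @ 3: {5,6,7}  (accept∈set)
'd' @ 4: {5,6,7}  (accept∈set)
after full input: {5,6,7}  (accept=5 in)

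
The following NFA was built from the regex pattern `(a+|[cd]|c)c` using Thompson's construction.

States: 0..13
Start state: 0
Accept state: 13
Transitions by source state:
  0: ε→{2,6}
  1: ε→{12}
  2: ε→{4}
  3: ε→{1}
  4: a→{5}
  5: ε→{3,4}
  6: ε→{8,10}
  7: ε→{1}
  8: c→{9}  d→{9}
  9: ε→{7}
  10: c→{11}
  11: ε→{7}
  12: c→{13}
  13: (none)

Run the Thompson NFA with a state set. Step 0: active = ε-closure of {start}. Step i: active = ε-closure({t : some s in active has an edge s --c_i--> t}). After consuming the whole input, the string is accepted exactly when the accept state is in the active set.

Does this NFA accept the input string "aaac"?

Answer: ACCEPT

Trace:
start: ε-closure({0}) = {0,2,4,6,8,10}
'a' @ 1: {1,3,4,5,12}
'a' @ 2: {1,3,4,5,12}
'a' @ 3: {1,3,4,5,12}
'c' @ 4: {13}  [accepting]
final: {13}; accept 13 in set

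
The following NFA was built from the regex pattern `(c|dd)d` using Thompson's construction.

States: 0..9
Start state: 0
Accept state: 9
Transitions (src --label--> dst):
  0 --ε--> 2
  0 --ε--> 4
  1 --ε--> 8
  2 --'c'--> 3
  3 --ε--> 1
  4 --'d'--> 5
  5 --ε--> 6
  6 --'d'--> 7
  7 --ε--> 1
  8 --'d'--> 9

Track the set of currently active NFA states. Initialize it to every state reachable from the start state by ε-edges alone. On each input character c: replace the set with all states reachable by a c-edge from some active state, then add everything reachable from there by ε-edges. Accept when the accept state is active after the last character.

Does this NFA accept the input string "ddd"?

S₀ = ε-closure({0}) = {0,2,4}
'd' @ 1: {5,6}
'd' @ 2: {1,7,8}
'd' @ 3: {9}  ✓accept
final: {9}; accept 9 in set

Answer: ACCEPT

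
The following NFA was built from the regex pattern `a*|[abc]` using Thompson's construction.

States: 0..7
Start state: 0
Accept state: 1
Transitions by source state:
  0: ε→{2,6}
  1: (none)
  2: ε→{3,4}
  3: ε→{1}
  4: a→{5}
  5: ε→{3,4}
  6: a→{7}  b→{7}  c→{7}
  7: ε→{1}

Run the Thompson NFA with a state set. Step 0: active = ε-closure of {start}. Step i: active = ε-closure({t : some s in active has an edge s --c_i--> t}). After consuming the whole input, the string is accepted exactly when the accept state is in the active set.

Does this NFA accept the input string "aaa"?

Answer: ACCEPT

Steps:
start: ε-closure({0}) = {0,1,2,3,4,6}
'a' @ 1: {1,3,4,5,7}  (accept∈set)
'a' @ 2: {1,3,4,5}  (accept∈set)
'a' @ 3: {1,3,4,5}  (accept∈set)
after full input: {1,3,4,5}  (accept=1 in)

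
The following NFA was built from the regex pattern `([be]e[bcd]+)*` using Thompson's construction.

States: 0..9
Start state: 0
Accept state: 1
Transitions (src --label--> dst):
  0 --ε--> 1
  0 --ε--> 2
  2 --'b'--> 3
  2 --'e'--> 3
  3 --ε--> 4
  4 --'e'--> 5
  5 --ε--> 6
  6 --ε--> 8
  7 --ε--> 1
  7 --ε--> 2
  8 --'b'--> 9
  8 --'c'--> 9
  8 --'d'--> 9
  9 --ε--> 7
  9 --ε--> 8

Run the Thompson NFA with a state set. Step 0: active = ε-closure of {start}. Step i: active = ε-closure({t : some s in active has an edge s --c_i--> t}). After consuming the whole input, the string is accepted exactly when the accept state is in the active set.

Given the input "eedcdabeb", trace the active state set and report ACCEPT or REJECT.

S₀ = ε-closure({0}) = {0,1,2}
'e' @ 1: {3,4}
'e' @ 2: {5,6,8}
'd' @ 3: {1,2,7,8,9}  (accept∈set)
'c' @ 4: {1,2,7,8,9}  (accept∈set)
'd' @ 5: {1,2,7,8,9}  (accept∈set)
'a' @ 6: {}  — state set empty
rest 'beb' ignored (set empty)
final: {}; accept 1 not in set

Answer: REJECT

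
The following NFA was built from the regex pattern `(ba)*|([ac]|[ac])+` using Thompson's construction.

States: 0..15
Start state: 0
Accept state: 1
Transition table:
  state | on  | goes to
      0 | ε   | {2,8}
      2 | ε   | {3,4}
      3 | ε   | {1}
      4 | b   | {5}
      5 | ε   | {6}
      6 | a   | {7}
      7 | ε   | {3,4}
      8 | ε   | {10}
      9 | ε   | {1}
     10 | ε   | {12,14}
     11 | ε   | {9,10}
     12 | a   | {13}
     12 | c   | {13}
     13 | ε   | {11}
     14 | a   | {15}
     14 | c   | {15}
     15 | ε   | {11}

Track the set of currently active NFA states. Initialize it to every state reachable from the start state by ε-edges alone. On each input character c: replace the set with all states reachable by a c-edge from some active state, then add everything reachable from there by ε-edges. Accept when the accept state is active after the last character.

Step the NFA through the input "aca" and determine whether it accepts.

Answer: ACCEPT

Trace:
initial (ε-close {0}): {0,1,2,3,4,8,10,12,14}
'a' @ 1: {1,9,10,11,12,13,14,15}  ✓accept
'c' @ 2: {1,9,10,11,12,13,14,15}  ✓accept
'a' @ 3: {1,9,10,11,12,13,14,15}  ✓accept
end set {1,9,10,11,12,13,14,15} — state 1 in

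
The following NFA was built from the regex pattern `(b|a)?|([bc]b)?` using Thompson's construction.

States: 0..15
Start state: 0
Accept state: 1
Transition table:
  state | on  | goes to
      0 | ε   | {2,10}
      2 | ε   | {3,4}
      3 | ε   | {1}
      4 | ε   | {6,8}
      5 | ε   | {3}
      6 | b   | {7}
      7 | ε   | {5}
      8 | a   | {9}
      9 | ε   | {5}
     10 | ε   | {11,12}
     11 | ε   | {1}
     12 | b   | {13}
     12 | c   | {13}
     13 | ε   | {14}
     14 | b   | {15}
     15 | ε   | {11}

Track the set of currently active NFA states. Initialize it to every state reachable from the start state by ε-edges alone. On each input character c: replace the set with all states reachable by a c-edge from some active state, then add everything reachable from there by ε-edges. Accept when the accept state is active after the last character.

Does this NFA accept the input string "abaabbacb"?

Answer: REJECT

Steps:
S₀ = ε-closure({0}) = {0,1,2,3,4,6,8,10,11,12}
'a' @ 1: {1,3,5,9}  [accepting]
'b' @ 2: {}  — dead — no transitions
rest 'aabbacb' ignored (set empty)
after full input: {}  (accept=1 not in)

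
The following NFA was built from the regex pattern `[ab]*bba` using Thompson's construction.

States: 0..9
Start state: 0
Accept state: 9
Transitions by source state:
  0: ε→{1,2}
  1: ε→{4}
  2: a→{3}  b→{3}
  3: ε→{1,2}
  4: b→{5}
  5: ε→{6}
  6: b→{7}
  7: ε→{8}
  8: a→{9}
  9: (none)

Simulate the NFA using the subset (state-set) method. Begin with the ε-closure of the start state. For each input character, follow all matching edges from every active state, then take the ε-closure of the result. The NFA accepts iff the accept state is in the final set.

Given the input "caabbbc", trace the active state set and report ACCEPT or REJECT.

Answer: REJECT

Derivation:
S₀ = ε-closure({0}) = {0,1,2,4}
'c' @ 1: {}  — dead — no transitions
rest 'aabbbc' ignored (set empty)
after full input: {}  (accept=9 not in)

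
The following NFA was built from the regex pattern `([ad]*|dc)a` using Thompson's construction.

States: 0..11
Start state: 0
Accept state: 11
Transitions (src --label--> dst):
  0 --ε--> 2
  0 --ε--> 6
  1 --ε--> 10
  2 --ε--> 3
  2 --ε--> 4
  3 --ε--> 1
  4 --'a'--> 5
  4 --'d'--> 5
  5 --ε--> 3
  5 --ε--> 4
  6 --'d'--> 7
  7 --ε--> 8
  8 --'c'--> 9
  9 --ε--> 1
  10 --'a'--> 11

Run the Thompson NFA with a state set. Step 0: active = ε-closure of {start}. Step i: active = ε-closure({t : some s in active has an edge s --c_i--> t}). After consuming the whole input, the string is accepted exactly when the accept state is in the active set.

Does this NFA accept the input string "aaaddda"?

initial (ε-close {0}): {0,1,2,3,4,6,10}
'a' @ 1: {1,3,4,5,10,11}  [accepting]
'a' @ 2: {1,3,4,5,10,11}  [accepting]
'a' @ 3: {1,3,4,5,10,11}  [accepting]
'd' @ 4: {1,3,4,5,10}
'd' @ 5: {1,3,4,5,10}
'd' @ 6: {1,3,4,5,10}
'a' @ 7: {1,3,4,5,10,11}  [accepting]
end set {1,3,4,5,10,11} — state 11 in

Answer: ACCEPT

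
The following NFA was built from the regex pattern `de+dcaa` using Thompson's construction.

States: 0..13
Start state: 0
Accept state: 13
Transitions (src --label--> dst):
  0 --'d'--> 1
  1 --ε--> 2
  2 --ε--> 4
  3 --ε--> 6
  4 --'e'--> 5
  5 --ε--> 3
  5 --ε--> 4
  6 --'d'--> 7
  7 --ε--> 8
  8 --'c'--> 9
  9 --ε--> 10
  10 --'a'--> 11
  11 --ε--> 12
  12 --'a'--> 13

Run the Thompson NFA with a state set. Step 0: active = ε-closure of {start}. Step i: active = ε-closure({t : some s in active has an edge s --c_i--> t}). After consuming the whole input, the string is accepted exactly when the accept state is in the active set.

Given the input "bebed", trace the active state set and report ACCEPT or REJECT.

Answer: REJECT

Steps:
S₀ = ε-closure({0}) = {0}
'b' @ 1: {}  — dead — no transitions
rest 'ebed' ignored (set empty)
after full input: {}  (accept=13 not in)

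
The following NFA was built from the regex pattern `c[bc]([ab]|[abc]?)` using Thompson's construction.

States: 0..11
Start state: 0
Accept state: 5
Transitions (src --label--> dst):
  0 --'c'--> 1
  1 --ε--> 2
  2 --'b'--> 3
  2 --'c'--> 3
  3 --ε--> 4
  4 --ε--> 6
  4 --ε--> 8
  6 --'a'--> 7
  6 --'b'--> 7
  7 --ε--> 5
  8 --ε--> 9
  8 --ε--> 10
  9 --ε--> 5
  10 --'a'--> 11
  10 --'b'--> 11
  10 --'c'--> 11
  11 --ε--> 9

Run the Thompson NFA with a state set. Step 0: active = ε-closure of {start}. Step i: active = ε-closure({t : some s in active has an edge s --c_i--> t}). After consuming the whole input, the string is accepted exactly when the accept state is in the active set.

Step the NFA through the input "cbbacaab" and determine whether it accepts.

Answer: REJECT

Steps:
start: ε-closure({0}) = {0}
'c' @ 1: {1,2}
'b' @ 2: {3,4,5,6,8,9,10}  [accepting]
'b' @ 3: {5,7,9,11}  [accepting]
'a' @ 4: {}  — no active states
rest 'caab' ignored (set empty)
final: {}; accept 5 not in set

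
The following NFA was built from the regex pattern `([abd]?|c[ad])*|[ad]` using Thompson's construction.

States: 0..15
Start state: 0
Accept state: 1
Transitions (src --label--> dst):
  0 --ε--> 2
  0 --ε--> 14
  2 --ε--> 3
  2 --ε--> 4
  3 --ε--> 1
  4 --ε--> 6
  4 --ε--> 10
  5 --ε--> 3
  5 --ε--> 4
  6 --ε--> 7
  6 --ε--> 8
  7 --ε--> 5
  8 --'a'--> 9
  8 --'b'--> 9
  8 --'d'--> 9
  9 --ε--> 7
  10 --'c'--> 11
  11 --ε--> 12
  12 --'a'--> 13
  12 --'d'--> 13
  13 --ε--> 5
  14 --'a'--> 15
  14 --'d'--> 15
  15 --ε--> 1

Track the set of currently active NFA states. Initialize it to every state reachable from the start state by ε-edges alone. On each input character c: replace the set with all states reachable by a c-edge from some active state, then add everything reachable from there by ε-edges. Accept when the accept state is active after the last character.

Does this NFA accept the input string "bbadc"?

S₀ = ε-closure({0}) = {0,1,2,3,4,5,6,7,8,10,14}
'b' @ 1: {1,3,4,5,6,7,8,9,10}  (accept∈set)
'b' @ 2: {1,3,4,5,6,7,8,9,10}  (accept∈set)
'a' @ 3: {1,3,4,5,6,7,8,9,10}  (accept∈set)
'd' @ 4: {1,3,4,5,6,7,8,9,10}  (accept∈set)
'c' @ 5: {11,12}
final: {11,12}; accept 1 not in set

Answer: REJECT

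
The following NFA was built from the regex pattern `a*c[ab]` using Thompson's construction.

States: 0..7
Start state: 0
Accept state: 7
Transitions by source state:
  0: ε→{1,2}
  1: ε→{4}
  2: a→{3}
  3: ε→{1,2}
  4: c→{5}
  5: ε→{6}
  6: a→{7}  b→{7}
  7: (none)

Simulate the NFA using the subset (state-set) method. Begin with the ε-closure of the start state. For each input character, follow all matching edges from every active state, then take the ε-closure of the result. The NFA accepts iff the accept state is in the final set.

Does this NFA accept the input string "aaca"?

Answer: ACCEPT

Steps:
S₀ = ε-closure({0}) = {0,1,2,4}
'a' @ 1: {1,2,3,4}
'a' @ 2: {1,2,3,4}
'c' @ 3: {5,6}
'a' @ 4: {7}  [accepting]
after full input: {7}  (accept=7 in)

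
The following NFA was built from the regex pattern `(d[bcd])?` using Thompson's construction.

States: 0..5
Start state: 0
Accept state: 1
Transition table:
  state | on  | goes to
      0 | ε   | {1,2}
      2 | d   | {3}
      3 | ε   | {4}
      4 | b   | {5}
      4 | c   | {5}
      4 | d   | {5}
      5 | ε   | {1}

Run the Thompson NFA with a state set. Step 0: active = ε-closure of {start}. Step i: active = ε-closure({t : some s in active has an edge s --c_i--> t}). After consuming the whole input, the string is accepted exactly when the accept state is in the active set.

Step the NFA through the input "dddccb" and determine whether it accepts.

start: ε-closure({0}) = {0,1,2}
'd' @ 1: {3,4}
'd' @ 2: {1,5}  ✓accept
'd' @ 3: {}  — state set empty
rest 'ccb' ignored (set empty)
end set {} — state 1 not in

Answer: REJECT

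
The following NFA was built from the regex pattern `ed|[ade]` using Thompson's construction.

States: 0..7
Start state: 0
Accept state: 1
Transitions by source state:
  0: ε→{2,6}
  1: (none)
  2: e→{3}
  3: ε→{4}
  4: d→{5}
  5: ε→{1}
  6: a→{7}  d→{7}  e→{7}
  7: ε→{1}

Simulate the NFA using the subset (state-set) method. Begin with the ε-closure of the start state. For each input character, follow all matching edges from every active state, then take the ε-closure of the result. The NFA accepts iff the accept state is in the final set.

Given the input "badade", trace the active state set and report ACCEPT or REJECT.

Answer: REJECT

Trace:
start: ε-closure({0}) = {0,2,6}
'b' @ 1: {}  — state set empty
rest 'adade' ignored (set empty)
final: {}; accept 1 not in set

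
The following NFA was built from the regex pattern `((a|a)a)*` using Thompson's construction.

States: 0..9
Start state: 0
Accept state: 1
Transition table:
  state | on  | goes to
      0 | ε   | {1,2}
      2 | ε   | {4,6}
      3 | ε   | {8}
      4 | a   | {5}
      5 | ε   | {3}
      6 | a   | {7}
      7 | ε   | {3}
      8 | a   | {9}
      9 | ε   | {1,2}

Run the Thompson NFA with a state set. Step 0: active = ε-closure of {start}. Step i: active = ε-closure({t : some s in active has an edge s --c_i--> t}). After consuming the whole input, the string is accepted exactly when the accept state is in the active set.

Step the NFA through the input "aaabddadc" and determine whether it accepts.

Answer: REJECT

Derivation:
start: ε-closure({0}) = {0,1,2,4,6}
'a' @ 1: {3,5,7,8}
'a' @ 2: {1,2,4,6,9}  (accept∈set)
'a' @ 3: {3,5,7,8}
'b' @ 4: {}  — dead — no transitions
rest 'ddadc' ignored (set empty)
end set {} — state 1 not in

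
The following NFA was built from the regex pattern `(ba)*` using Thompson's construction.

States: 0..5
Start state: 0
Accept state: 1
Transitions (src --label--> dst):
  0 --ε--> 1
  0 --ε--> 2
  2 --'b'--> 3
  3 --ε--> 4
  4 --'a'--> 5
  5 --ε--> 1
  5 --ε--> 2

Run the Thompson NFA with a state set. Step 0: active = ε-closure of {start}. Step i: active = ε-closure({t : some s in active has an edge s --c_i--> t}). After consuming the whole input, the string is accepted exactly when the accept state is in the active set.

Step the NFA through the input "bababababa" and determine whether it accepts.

Answer: ACCEPT

Steps:
start: ε-closure({0}) = {0,1,2}
'b' @ 1: {3,4}
'a' @ 2: {1,2,5}  [accepting]
'b' @ 3: {3,4}
'a' @ 4: {1,2,5}  [accepting]
'b' @ 5: {3,4}
'a' @ 6: {1,2,5}  [accepting]
'b' @ 7: {3,4}
'a' @ 8: {1,2,5}  [accepting]
'b' @ 9: {3,4}
'a' @ 10: {1,2,5}  [accepting]
final: {1,2,5}; accept 1 in set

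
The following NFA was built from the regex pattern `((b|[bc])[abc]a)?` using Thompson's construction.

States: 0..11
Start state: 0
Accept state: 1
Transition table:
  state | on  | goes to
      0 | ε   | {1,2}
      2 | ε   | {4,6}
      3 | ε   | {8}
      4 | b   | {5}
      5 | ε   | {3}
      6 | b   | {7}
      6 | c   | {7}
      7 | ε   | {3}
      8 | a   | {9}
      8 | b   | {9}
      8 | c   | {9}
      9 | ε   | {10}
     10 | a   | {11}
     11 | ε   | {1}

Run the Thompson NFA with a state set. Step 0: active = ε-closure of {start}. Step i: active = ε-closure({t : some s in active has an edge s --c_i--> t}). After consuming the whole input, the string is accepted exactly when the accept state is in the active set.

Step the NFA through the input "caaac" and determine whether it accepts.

Answer: REJECT

Steps:
initial (ε-close {0}): {0,1,2,4,6}
'c' @ 1: {3,7,8}
'a' @ 2: {9,10}
'a' @ 3: {1,11}  (accept∈set)
'a' @ 4: {}  — no active states
rest 'c' ignored (set empty)
end set {} — state 1 not in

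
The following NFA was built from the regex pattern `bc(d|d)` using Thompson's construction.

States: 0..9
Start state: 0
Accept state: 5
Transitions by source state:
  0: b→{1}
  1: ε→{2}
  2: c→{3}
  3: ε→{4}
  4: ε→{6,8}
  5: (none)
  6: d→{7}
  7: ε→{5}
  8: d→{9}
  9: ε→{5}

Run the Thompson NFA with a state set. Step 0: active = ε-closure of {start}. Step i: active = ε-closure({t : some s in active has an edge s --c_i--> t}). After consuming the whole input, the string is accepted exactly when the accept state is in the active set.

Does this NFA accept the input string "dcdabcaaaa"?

start: ε-closure({0}) = {0}
'd' @ 1: {}  — dead — no transitions
rest 'cdabcaaaa' ignored (set empty)
after full input: {}  (accept=5 not in)

Answer: REJECT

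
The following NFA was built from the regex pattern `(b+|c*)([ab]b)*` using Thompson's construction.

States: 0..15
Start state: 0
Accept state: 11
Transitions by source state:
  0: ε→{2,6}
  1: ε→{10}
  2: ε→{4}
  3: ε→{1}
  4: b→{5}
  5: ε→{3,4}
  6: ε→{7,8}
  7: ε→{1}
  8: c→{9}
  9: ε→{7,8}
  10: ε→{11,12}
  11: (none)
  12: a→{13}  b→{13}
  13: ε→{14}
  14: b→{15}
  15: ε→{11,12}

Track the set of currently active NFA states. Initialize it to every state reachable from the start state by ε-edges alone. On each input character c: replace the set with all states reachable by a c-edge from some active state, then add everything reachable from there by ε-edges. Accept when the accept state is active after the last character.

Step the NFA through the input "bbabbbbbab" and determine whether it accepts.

start: ε-closure({0}) = {0,1,2,4,6,7,8,10,11,12}
'b' @ 1: {1,3,4,5,10,11,12,13,14}  [accepting]
'b' @ 2: {1,3,4,5,10,11,12,13,14,15}  [accepting]
'a' @ 3: {13,14}
'b' @ 4: {11,12,15}  [accepting]
'b' @ 5: {13,14}
'b' @ 6: {11,12,15}  [accepting]
'b' @ 7: {13,14}
'b' @ 8: {11,12,15}  [accepting]
'a' @ 9: {13,14}
'b' @ 10: {11,12,15}  [accepting]
end set {11,12,15} — state 11 in

Answer: ACCEPT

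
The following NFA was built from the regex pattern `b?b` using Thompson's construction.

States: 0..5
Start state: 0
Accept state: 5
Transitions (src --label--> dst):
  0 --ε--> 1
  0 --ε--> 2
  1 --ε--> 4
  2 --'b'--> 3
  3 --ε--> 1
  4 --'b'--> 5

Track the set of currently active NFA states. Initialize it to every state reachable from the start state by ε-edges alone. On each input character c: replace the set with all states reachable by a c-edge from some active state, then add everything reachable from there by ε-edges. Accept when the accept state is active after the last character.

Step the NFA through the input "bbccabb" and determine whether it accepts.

Answer: REJECT

Derivation:
initial (ε-close {0}): {0,1,2,4}
'b' @ 1: {1,3,4,5}  [accepting]
'b' @ 2: {5}  [accepting]
'c' @ 3: {}  — no active states
rest 'cabb' ignored (set empty)
after full input: {}  (accept=5 not in)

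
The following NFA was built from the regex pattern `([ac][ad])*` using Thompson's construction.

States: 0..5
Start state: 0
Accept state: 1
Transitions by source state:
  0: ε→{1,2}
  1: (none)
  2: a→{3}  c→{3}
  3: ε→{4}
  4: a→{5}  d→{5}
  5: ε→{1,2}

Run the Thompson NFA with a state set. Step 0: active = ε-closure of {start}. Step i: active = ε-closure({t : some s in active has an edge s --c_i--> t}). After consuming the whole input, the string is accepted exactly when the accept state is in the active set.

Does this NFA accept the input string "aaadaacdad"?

S₀ = ε-closure({0}) = {0,1,2}
'a' @ 1: {3,4}
'a' @ 2: {1,2,5}  ✓accept
'a' @ 3: {3,4}
'd' @ 4: {1,2,5}  ✓accept
'a' @ 5: {3,4}
'a' @ 6: {1,2,5}  ✓accept
'c' @ 7: {3,4}
'd' @ 8: {1,2,5}  ✓accept
'a' @ 9: {3,4}
'd' @ 10: {1,2,5}  ✓accept
after full input: {1,2,5}  (accept=1 in)

Answer: ACCEPT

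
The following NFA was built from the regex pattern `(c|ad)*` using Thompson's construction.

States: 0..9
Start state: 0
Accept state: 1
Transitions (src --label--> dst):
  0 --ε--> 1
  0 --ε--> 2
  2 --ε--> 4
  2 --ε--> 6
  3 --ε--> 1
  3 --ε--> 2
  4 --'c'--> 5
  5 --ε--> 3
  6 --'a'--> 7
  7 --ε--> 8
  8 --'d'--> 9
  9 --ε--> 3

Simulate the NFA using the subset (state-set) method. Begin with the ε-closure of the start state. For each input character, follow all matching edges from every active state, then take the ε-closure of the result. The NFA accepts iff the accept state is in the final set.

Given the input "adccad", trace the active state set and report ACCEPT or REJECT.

Answer: ACCEPT

Steps:
start: ε-closure({0}) = {0,1,2,4,6}
'a' @ 1: {7,8}
'd' @ 2: {1,2,3,4,6,9}  ✓accept
'c' @ 3: {1,2,3,4,5,6}  ✓accept
'c' @ 4: {1,2,3,4,5,6}  ✓accept
'a' @ 5: {7,8}
'd' @ 6: {1,2,3,4,6,9}  ✓accept
after full input: {1,2,3,4,6,9}  (accept=1 in)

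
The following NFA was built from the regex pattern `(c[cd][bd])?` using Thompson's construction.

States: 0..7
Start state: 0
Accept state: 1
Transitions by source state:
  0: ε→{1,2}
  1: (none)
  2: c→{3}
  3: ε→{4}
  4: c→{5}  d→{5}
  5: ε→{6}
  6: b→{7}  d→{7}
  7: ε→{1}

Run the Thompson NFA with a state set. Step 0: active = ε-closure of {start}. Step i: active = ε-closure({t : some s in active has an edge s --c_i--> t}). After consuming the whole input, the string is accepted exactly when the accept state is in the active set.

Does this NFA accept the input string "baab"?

Answer: REJECT

Derivation:
start: ε-closure({0}) = {0,1,2}
'b' @ 1: {}  — dead — no transitions
rest 'aab' ignored (set empty)
final: {}; accept 1 not in set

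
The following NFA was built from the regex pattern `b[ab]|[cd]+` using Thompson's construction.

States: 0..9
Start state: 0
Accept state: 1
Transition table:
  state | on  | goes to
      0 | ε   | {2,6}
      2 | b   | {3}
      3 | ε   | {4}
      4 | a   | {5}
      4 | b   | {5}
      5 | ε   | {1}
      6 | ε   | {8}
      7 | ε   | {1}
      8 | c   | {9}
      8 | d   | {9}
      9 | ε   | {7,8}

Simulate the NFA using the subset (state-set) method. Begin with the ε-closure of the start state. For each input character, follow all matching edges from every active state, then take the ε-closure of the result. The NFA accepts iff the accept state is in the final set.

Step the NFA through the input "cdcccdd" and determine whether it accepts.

Answer: ACCEPT

Derivation:
S₀ = ε-closure({0}) = {0,2,6,8}
'c' @ 1: {1,7,8,9}  (accept∈set)
'd' @ 2: {1,7,8,9}  (accept∈set)
'c' @ 3: {1,7,8,9}  (accept∈set)
'c' @ 4: {1,7,8,9}  (accept∈set)
'c' @ 5: {1,7,8,9}  (accept∈set)
'd' @ 6: {1,7,8,9}  (accept∈set)
'd' @ 7: {1,7,8,9}  (accept∈set)
final: {1,7,8,9}; accept 1 in set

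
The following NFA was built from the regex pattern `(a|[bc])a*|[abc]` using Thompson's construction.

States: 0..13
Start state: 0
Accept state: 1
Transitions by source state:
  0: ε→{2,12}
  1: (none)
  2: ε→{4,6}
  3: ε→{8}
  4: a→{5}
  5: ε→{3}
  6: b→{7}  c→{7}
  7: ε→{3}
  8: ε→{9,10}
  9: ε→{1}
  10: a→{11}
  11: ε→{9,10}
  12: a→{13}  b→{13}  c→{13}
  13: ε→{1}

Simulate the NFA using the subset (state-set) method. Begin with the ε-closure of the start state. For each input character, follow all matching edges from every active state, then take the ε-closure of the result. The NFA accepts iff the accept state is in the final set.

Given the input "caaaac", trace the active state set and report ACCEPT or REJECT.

initial (ε-close {0}): {0,2,4,6,12}
'c' @ 1: {1,3,7,8,9,10,13}  ✓accept
'a' @ 2: {1,9,10,11}  ✓accept
'a' @ 3: {1,9,10,11}  ✓accept
'a' @ 4: {1,9,10,11}  ✓accept
'a' @ 5: {1,9,10,11}  ✓accept
'c' @ 6: {}  — no active states
final: {}; accept 1 not in set

Answer: REJECT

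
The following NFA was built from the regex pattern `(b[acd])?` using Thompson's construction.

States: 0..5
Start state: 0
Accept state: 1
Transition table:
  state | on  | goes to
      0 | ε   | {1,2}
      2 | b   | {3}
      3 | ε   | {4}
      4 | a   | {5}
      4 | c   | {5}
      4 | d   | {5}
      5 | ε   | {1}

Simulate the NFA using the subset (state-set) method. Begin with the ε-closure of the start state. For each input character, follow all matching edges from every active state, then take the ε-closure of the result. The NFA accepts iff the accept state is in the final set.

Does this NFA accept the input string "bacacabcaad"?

initial (ε-close {0}): {0,1,2}
'b' @ 1: {3,4}
'a' @ 2: {1,5}  ✓accept
'c' @ 3: {}  — dead — no transitions
rest 'acabcaad' ignored (set empty)
end set {} — state 1 not in

Answer: REJECT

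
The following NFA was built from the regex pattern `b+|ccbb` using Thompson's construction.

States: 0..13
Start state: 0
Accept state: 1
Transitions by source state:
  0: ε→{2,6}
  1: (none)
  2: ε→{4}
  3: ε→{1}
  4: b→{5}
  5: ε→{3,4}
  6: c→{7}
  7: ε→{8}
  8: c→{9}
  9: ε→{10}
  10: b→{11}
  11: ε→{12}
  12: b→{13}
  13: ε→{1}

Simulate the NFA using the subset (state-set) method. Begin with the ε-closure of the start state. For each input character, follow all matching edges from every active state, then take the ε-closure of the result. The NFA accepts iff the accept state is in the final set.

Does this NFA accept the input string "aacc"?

initial (ε-close {0}): {0,2,4,6}
'a' @ 1: {}  — no active states
rest 'acc' ignored (set empty)
final: {}; accept 1 not in set

Answer: REJECT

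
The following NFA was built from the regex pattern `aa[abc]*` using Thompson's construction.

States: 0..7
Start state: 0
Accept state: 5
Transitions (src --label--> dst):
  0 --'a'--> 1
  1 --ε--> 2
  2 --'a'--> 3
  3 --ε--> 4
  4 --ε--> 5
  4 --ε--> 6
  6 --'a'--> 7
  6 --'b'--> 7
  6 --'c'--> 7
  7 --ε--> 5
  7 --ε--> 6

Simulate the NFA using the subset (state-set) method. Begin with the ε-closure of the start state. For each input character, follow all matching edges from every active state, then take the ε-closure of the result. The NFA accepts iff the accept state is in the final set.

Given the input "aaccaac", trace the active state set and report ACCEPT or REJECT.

S₀ = ε-closure({0}) = {0}
'a' @ 1: {1,2}
'a' @ 2: {3,4,5,6}  [accepting]
'c' @ 3: {5,6,7}  [accepting]
'c' @ 4: {5,6,7}  [accepting]
'a' @ 5: {5,6,7}  [accepting]
'a' @ 6: {5,6,7}  [accepting]
'c' @ 7: {5,6,7}  [accepting]
end set {5,6,7} — state 5 in

Answer: ACCEPT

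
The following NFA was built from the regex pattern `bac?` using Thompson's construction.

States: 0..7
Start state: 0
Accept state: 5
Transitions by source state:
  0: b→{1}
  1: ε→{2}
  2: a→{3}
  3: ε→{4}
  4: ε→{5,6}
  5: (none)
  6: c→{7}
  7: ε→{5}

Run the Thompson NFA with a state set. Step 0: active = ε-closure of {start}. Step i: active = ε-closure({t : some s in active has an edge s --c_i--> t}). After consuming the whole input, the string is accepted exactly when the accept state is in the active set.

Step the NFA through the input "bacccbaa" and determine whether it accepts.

Answer: REJECT

Steps:
initial (ε-close {0}): {0}
'b' @ 1: {1,2}
'a' @ 2: {3,4,5,6}  ✓accept
'c' @ 3: {5,7}  ✓accept
'c' @ 4: {}  — dead — no transitions
rest 'cbaa' ignored (set empty)
final: {}; accept 5 not in set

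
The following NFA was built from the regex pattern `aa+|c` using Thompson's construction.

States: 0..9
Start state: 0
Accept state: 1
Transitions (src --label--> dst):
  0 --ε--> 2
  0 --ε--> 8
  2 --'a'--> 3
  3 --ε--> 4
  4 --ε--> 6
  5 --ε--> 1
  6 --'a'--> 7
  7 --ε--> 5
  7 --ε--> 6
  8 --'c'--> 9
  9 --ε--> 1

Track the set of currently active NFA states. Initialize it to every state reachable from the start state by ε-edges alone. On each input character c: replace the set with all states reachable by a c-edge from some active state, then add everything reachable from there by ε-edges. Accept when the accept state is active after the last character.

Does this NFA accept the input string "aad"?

Answer: REJECT

Trace:
S₀ = ε-closure({0}) = {0,2,8}
'a' @ 1: {3,4,6}
'a' @ 2: {1,5,6,7}  [accepting]
'd' @ 3: {}  — state set empty
after full input: {}  (accept=1 not in)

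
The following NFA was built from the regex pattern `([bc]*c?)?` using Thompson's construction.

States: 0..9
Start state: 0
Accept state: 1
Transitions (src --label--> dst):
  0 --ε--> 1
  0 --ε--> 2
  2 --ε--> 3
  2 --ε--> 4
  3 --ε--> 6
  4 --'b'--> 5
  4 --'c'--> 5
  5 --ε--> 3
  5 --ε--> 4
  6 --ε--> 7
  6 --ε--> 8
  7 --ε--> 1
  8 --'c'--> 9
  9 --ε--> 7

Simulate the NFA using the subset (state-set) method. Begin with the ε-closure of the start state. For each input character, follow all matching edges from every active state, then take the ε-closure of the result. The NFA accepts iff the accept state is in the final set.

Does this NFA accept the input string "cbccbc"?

initial (ε-close {0}): {0,1,2,3,4,6,7,8}
'c' @ 1: {1,3,4,5,6,7,8,9}  (accept∈set)
'b' @ 2: {1,3,4,5,6,7,8}  (accept∈set)
'c' @ 3: {1,3,4,5,6,7,8,9}  (accept∈set)
'c' @ 4: {1,3,4,5,6,7,8,9}  (accept∈set)
'b' @ 5: {1,3,4,5,6,7,8}  (accept∈set)
'c' @ 6: {1,3,4,5,6,7,8,9}  (accept∈set)
final: {1,3,4,5,6,7,8,9}; accept 1 in set

Answer: ACCEPT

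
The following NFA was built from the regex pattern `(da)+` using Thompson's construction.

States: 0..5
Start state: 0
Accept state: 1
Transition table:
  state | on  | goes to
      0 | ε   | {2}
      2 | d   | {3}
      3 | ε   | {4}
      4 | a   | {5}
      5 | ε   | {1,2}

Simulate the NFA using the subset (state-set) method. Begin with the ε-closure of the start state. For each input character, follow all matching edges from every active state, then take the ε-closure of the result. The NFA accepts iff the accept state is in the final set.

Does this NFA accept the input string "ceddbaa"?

initial (ε-close {0}): {0,2}
'c' @ 1: {}  — state set empty
rest 'eddbaa' ignored (set empty)
final: {}; accept 1 not in set

Answer: REJECT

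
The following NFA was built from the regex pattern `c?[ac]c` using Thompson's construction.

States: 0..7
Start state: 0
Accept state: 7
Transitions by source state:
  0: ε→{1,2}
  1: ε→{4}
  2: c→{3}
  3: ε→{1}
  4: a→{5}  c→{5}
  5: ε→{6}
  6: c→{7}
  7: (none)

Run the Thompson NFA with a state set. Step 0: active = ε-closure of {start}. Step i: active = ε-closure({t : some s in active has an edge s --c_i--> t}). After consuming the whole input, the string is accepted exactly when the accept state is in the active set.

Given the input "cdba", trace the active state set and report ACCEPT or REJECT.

Answer: REJECT

Derivation:
S₀ = ε-closure({0}) = {0,1,2,4}
'c' @ 1: {1,3,4,5,6}
'd' @ 2: {}  — no active states
rest 'ba' ignored (set empty)
after full input: {}  (accept=7 not in)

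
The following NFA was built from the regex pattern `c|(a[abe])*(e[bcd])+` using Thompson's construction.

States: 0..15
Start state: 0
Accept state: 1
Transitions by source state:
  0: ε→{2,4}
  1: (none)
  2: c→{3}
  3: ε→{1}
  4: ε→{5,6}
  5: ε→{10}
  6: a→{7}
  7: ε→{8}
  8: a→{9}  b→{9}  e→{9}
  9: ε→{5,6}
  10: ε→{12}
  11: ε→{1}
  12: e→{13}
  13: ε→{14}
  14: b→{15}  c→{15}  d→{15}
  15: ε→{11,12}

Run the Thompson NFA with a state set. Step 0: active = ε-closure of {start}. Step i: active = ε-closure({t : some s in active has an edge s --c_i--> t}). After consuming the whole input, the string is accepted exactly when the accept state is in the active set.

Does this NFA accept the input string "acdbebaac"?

start: ε-closure({0}) = {0,2,4,5,6,10,12}
'a' @ 1: {7,8}
'c' @ 2: {}  — no active states
rest 'dbebaac' ignored (set empty)
end set {} — state 1 not in

Answer: REJECT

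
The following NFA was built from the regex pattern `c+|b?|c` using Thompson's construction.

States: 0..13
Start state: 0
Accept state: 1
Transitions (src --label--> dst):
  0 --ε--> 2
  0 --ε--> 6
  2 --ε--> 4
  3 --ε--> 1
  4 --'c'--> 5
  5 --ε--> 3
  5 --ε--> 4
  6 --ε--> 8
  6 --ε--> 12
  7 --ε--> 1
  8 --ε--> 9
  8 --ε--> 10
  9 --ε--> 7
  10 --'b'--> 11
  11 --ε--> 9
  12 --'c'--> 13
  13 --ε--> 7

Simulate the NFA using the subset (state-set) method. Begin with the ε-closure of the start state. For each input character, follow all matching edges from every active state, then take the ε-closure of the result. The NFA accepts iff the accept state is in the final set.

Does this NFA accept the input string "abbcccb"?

start: ε-closure({0}) = {0,1,2,4,6,7,8,9,10,12}
'a' @ 1: {}  — no active states
rest 'bbcccb' ignored (set empty)
end set {} — state 1 not in

Answer: REJECT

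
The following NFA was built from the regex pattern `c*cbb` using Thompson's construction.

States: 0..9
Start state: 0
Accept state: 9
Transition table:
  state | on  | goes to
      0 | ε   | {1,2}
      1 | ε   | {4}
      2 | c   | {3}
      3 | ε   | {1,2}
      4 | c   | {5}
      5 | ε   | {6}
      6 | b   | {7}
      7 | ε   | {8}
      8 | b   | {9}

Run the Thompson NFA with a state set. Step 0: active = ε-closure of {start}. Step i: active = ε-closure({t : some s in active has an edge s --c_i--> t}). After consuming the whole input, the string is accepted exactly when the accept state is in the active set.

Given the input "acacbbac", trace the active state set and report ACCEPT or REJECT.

initial (ε-close {0}): {0,1,2,4}
'a' @ 1: {}  — state set empty
rest 'cacbbac' ignored (set empty)
after full input: {}  (accept=9 not in)

Answer: REJECT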